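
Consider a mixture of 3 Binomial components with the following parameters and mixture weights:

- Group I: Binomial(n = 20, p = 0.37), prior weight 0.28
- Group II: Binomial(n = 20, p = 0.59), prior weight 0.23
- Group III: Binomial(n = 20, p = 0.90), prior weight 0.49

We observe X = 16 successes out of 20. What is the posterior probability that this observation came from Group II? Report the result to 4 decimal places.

0.1336

By Bayes' theorem, P(k | x) = π_k f_k(x) / Σ_j π_j f_j(x).
Binomial probabilities:
  p_I = C(20,16)·0.37^16·0.63^4 = 4845·1.23375e-07·0.15753 = 9.41637e-05
  p_II = C(20,16)·0.59^16·0.41^4 = 4845·0.000215592·0.0282576 = 0.0295163
  p_III = C(20,16)·0.90^16·0.10^4 = 4845·0.185302·0.0001 = 0.0897788
Prior × likelihood for each component:
  π_I·p_I = 0.28 × 9.41637e-05 = 2.63658e-05
  π_II·p_II = 0.23 × 0.0295163 = 0.00678874
  π_III·p_III = 0.49 × 0.0897788 = 0.0439916
Evidence: 2.63658e-05 + 0.00678874 + 0.0439916 = 0.0508067
P(Group II | the observation) = 0.00678874 / 0.0508067 ≈ 0.1336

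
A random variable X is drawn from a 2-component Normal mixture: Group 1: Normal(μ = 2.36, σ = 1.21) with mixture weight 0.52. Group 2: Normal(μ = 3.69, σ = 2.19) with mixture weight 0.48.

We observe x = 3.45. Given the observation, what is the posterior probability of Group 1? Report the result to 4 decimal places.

Posterior ∝ prior × likelihood, so P(k | x) ∝ P(Z=k) f_k(x); normalise over all components.
Normal densities:
  f_1 = 0.219742
  f_2 = 0.181075
Prior × likelihood for each component:
  P(Z=1)·f_1 = 0.52 × 0.219742 = 0.114266
  P(Z=2)·f_2 = 0.48 × 0.181075 = 0.0869159
Evidence: 0.114266 + 0.0869159 = 0.201182
So the posterior for Group 1 is 0.114266 / 0.201182 ≈ 0.5680.

0.5680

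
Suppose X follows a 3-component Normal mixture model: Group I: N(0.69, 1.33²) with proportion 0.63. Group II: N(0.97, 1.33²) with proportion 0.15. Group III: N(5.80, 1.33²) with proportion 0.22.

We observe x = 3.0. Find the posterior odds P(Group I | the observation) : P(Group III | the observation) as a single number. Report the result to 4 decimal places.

5.8116

Posterior odds = (w_i f_i(x)) / (w_j f_j(x)); the normalising sum cancels.
Normal densities:
  f_I = (1/(1.33·√(2π)))·exp(−(3.0−0.69)²/(2·1.33²)) = 0.299957·exp(-1.50831) = 0.0663755
  f_II = (1/(1.33·√(2π)))·exp(−(3.0−0.97)²/(2·1.33²)) = 0.299957·exp(-1.16482) = 0.0935801
  f_III = (1/(1.33·√(2π)))·exp(−(3.0−5.80)²/(2·1.33²)) = 0.299957·exp(-2.21607) = 0.0327064
Posterior odds = (w_I·f_I) / (w_III·f_III) = (0.63·0.0663755) / (0.22·0.0327064) = 0.0418165 / 0.00719541 ≈ 5.8116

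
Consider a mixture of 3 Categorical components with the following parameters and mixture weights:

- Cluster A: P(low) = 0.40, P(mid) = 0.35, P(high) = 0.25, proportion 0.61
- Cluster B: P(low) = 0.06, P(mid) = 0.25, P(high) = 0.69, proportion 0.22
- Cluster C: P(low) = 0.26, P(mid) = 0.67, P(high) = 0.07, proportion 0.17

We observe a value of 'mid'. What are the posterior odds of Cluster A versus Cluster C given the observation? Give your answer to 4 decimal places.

Posterior odds = (π_i f_i(x)) / (π_j f_j(x)); the normalising sum cancels.
Component likelihoods at x = 'mid':
  p_A = P(mid | comp) = 0.35
  p_B = P(mid | comp) = 0.25
  p_C = P(mid | comp) = 0.67
Odds = (0.61/0.17) × (0.35/0.67) = 3.58824 × 0.522388 ≈ 1.8745

1.8745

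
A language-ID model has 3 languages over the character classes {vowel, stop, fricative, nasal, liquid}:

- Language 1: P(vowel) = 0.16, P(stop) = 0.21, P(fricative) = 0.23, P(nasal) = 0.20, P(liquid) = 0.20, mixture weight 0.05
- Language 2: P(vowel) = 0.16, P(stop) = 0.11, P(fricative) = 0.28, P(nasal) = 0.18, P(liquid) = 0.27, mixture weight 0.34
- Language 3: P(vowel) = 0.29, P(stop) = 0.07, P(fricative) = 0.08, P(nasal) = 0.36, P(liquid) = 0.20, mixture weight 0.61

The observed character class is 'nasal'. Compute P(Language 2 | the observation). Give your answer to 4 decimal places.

0.2105

By Bayes' theorem, P(k | x) = π_k f_k(x) / Σ_j π_j f_j(x).
Categorical probabilities:
  f_1 = P(nasal | comp) = 0.20
  f_2 = P(nasal | comp) = 0.18
  f_3 = P(nasal | comp) = 0.36
Weight by the priors:
  π_1·f_1 = 0.05 × 0.2 = 0.01
  π_2·f_2 = 0.34 × 0.18 = 0.0612
  π_3·f_3 = 0.61 × 0.36 = 0.2196
Sum: 0.01 + 0.0612 + 0.2196 = 0.2908
P(Language 2 | the observation) ≈ 0.2105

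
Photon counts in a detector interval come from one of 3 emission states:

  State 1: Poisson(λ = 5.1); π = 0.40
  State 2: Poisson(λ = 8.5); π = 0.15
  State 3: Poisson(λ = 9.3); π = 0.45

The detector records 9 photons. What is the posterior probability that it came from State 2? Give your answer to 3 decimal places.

0.207

Posterior ∝ prior × likelihood, so P(k | x) ∝ π_k f_k(x); normalise over all components.
Evaluate each component's likelihood at the observed value:
  p_1 = e^(−5.1)·5.1^9/9! = 0.0392163
  p_2 = e^(−8.5)·8.5^9/9! = 0.129869
  p_3 = e^(−9.3)·9.3^9/9! = 0.131113
Weight by the priors:
  π_1·p_1 = 0.40 × 0.0392163 = 0.0156865
  π_2·p_2 = 0.15 × 0.129869 = 0.0194803
  π_3·p_3 = 0.45 × 0.131113 = 0.0590007
Normaliser: 0.0156865 + 0.0194803 + 0.0590007 = 0.0941675
P(State 2 | x) ≈ 0.207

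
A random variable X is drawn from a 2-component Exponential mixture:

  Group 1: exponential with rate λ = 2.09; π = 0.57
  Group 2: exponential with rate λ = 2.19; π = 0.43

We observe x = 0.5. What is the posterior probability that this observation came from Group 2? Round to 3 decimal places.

P(component k | x) = π_k·f_k(x) / marginal(x), where marginal(x) = Σ_j π_j·f_j(x).
Evaluate each component's likelihood at the observed value:
  L_1 = 0.735036
  L_2 = 0.732642
Unnormalised posteriors:
  π_1·L_1 = 0.57 × 0.735036 = 0.41897
  π_2·L_2 = 0.43 × 0.732642 = 0.315036
Normaliser: 0.41897 + 0.315036 = 0.734006
P(Group 2 | 0.5) = 0.315036 / 0.734006 ≈ 0.429

0.429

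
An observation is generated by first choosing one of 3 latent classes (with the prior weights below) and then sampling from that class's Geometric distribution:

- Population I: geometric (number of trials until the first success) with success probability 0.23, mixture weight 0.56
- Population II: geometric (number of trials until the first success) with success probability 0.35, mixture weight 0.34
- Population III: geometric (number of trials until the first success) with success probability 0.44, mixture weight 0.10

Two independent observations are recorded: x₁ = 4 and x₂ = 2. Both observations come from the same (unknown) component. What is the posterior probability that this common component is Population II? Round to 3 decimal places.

0.376

Posterior ∝ prior × likelihood, so P(k | x) ∝ π_k f_k(x); normalise over all components.
Since both observations come from the same component, the likelihood for component k is f_k(x₁)·f_k(x₂).
  f_I = [0.23·(1−0.23)^3 = 0.23·0.456533 = 0.105003] × [0.1771] = 0.018596
  f_II = [0.35·(1−0.35)^3 = 0.35·0.274625 = 0.0961188] × [0.2275] = 0.021867
  f_III = [0.44·(1−0.44)^3 = 0.44·0.175616 = 0.077271] × [0.2464] = 0.0190396
Prior × likelihood for each component:
  π_I·f_I = 0.56 × 0.018596 = 0.0104137
  π_II·f_II = 0.34 × 0.021867 = 0.00743479
  π_III·f_III = 0.10 × 0.0190396 = 0.00190396
Denominator: 0.0104137 + 0.00743479 + 0.00190396 = 0.0197525
P(Population II | x) ≈ 0.376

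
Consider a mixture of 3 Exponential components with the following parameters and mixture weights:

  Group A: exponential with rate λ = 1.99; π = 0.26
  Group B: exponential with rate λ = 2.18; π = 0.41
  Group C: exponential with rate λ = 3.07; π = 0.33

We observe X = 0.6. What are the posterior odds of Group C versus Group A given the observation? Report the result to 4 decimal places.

1.0242

Posterior odds = (P(Z=i) f_i(x)) / (P(Z=j) f_j(x)); the normalising sum cancels.
Evaluate each component's likelihood at the observed value:
  p_A = 0.602984
  p_B = 0.589385
  p_C = 0.486595
0.160576 / 0.156776 ≈ 1.0242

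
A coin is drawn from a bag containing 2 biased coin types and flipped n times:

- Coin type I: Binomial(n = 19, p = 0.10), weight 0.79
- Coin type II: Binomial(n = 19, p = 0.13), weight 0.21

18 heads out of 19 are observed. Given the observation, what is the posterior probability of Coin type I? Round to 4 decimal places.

By Bayes' theorem, P(k | x) = P(Z=k) f_k(x) / Σ_j P(Z=j) f_j(x).
Component likelihoods at x = 18 heads out of 19:
  L_I = 1.71e-17
  L_II = 1.85889e-15
Weight by the priors:
  P(Z=I)·L_I = 0.79 × 1.71e-17 = 1.3509e-17
  P(Z=II)·L_II = 0.21 × 1.85889e-15 = 3.90366e-16
Normaliser: 1.3509e-17 + 3.90366e-16 = 4.03875e-16
Responsibility of Coin type I: 1.3509e-17 / 4.03875e-16 ≈ 0.0334

0.0334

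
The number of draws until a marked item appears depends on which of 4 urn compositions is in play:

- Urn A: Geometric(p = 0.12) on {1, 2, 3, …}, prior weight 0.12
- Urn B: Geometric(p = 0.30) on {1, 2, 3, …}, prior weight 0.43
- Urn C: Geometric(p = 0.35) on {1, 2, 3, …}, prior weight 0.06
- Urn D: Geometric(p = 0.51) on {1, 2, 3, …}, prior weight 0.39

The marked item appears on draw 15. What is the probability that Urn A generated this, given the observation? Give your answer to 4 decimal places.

The responsibility of component k is w_k f_k(x) divided by Σ_j w_j f_j(x).
Component likelihoods at x = 15:
  L_A = 0.12·(1−0.12)^14 = 0.12·0.167016 = 0.0200419
  L_B = 0.30·(1−0.30)^14 = 0.30·0.00678223 = 0.00203467
  L_C = 0.35·(1−0.35)^14 = 0.35·0.00240318 = 0.000841114
  L_D = 0.51·(1−0.51)^14 = 0.51·4.59987e-05 = 2.34593e-05
Multiply by the mixture weights:
  w_A·L_A = 0.12 × 0.0200419 = 0.00240503
  w_B·L_B = 0.43 × 0.00203467 = 0.000874908
  w_C·L_C = 0.06 × 0.000841114 = 5.04669e-05
  w_D·L_D = 0.39 × 2.34593e-05 = 9.14913e-06
Evidence: 0.00240503 + 0.000874908 + 5.04669e-05 + 9.14913e-06 = 0.00333955
Responsibility of Urn A: 0.00240503 / 0.00333955 ≈ 0.7202

0.7202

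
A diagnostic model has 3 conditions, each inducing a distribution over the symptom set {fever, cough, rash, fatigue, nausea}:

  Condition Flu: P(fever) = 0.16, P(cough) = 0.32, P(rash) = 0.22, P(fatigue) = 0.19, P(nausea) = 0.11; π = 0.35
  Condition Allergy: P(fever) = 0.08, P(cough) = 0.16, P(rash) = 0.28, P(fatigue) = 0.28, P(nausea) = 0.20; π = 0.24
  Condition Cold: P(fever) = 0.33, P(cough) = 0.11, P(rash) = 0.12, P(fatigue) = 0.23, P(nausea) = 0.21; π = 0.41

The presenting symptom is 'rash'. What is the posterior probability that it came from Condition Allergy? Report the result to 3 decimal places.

Apply Bayes' rule: the posterior for each component is proportional to its prior times its likelihood at x.
Evaluate each component's likelihood at the observed value:
  f_Flu = 0.22
  f_Allergy = 0.28
  f_Cold = 0.12
Multiply by the mixture weights:
  π_Flu·f_Flu = 0.35 × 0.22 = 0.077
  π_Allergy·f_Allergy = 0.24 × 0.28 = 0.0672
  π_Cold·f_Cold = 0.41 × 0.12 = 0.0492
Marginal: 0.077 + 0.0672 + 0.0492 = 0.1934
P(Condition Allergy | 'rash') ≈ 0.347

0.347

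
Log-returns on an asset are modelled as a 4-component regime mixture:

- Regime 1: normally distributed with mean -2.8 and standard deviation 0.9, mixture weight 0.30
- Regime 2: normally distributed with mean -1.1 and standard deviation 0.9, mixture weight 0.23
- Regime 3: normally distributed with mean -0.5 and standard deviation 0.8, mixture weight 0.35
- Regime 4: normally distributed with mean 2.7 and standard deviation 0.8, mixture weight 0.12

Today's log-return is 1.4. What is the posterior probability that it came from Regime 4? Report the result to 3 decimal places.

Posterior ∝ prior × likelihood, so P(k | x) ∝ w_k f_k(x); normalise over all components.
Evaluate each component's likelihood at the observed value:
  L_1 = 8.27338e-06
  L_2 = 0.00935726
  L_3 = 0.0297149
  L_4 = 0.133173
Unnormalised posteriors:
  w_1·L_1 = 0.30 × 8.27338e-06 = 2.48202e-06
  w_2·L_2 = 0.23 × 0.00935726 = 0.00215217
  w_3·L_3 = 0.35 × 0.0297149 = 0.0104002
  w_4·L_4 = 0.12 × 0.133173 = 0.0159807
Denominator: 2.48202e-06 + 0.00215217 + 0.0104002 + 0.0159807 = 0.0285356
P(Regime 4 | the observation) = 0.0159807 / 0.0285356 ≈ 0.560

0.560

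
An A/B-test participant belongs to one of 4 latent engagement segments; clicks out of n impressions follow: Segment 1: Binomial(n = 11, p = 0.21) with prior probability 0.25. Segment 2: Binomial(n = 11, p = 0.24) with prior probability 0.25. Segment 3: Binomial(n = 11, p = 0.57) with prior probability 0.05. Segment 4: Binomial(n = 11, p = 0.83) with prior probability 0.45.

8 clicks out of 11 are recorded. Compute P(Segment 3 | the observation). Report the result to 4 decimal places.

0.0814

P(component k | x) = π_k·f_k(x) / marginal(x), where marginal(x) = Σ_j π_j·f_j(x).
Binomial probabilities:
  L_1 = C(11,8)·0.21^8·0.79^3 = 165·3.78229e-06·0.493039 = 0.000307694
  L_2 = C(11,8)·0.24^8·0.76^3 = 165·1.10075e-05·0.438976 = 0.000797287
  L_3 = C(11,8)·0.57^8·0.43^3 = 165·0.0111429·0.079507 = 0.14618
  L_4 = C(11,8)·0.83^8·0.17^3 = 165·0.225229·0.004913 = 0.182581
Multiply by the mixture weights:
  π_1·L_1 = 0.25 × 0.000307694 = 7.69236e-05
  π_2·L_2 = 0.25 × 0.000797287 = 0.000199322
  π_3·L_3 = 0.05 × 0.14618 = 0.007309
  π_4·L_4 = 0.45 × 0.182581 = 0.0821614
Marginal: 7.69236e-05 + 0.000199322 + 0.007309 + 0.0821614 = 0.0897467
P(Segment 3 | data) = 0.007309 / 0.0897467 ≈ 0.0814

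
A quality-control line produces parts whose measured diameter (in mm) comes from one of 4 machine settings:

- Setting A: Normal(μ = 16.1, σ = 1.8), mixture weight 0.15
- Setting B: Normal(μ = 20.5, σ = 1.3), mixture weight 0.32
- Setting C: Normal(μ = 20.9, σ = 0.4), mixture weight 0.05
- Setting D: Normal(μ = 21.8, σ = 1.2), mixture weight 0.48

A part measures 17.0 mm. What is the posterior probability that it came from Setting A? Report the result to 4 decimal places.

0.9165

Posterior ∝ prior × likelihood, so P(k | x) ∝ π_k f_k(x); normalise over all components.
Evaluate each component's likelihood at the observed value:
  p_A = 0.195592
  p_B = 0.00818409
  p_C = 2.27138e-21
  p_D = 0.000111525
Prior × likelihood for each component:
  π_A·p_A = 0.15 × 0.195592 = 0.0293388
  π_B·p_B = 0.32 × 0.00818409 = 0.00261891
  π_C·p_C = 0.05 × 2.27138e-21 = 1.13569e-22
  π_D·p_D = 0.48 × 0.000111525 = 5.35321e-05
Denominator: 0.0293388 + 0.00261891 + 1.13569e-22 + 5.35321e-05 = 0.0320112
P(Setting A | data) = 0.0293388 / 0.0320112 ≈ 0.9165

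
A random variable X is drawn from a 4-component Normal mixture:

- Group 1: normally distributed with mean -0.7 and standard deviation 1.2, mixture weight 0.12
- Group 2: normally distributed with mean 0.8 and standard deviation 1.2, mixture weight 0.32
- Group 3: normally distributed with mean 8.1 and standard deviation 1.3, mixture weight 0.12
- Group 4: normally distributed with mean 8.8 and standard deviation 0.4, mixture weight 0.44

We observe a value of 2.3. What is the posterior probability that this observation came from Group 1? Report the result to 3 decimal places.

Posterior ∝ prior × likelihood, so P(k | x) ∝ π_k f_k(x); normalise over all components.
Component likelihoods at x = 2.3:
  p_1 = 0.0146069
  p_2 = 0.152208
  p_3 = 1.46076e-05
  p_4 = 4.55414e-58
Multiply by the mixture weights:
  π_1·p_1 = 0.12 × 0.0146069 = 0.00175283
  π_2·p_2 = 0.32 × 0.152208 = 0.0487064
  π_3·p_3 = 0.12 × 1.46076e-05 = 1.75292e-06
  π_4·p_4 = 0.44 × 4.55414e-58 = 2.00382e-58
Normaliser: 0.00175283 + 0.0487064 + 1.75292e-06 + 2.00382e-58 = 0.050461
P(Group 1 | data) = 0.00175283 / 0.050461 ≈ 0.035

0.035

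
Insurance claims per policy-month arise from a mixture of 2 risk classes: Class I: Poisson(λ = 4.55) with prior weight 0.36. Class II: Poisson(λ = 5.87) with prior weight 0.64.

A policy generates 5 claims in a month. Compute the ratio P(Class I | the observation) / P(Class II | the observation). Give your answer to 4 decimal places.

The posterior odds equal the prior odds times the likelihood ratio: (π_i/π_j)·(f_i(x)/f_j(x)).
Poisson probabilities:
  p_I = 0.171726
  p_II = 0.163946
0.0618213 / 0.104925 ≈ 0.5892

0.5892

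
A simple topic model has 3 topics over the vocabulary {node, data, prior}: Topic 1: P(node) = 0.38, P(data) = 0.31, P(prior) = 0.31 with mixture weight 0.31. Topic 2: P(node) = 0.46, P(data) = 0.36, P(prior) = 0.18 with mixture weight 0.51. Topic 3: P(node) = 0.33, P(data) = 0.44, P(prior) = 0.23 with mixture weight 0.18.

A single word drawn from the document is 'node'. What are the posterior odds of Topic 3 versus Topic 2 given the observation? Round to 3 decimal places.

Only the two components matter; the odds are (π_i f_i(x)) / (π_j f_j(x)).
Categorical probabilities:
  p_1 = P(node | comp) = 0.38
  p_2 = P(node | comp) = 0.46
  p_3 = P(node | comp) = 0.33
Odds = (0.18/0.51) × (0.33/0.46) = 0.352941 × 0.717391 ≈ 0.253

0.253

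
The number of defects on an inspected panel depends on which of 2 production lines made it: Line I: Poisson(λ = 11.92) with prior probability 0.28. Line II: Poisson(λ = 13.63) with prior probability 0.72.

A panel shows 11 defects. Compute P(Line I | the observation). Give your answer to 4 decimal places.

By Bayes' theorem, P(k | x) = π_k f_k(x) / Σ_j π_j f_j(x).
Poisson probabilities:
  L_I = e^(−11.92)·11.92^11/11! = 0.115105
  L_II = e^(−13.63)·13.63^11/11! = 0.090963
Multiply by the mixture weights:
  π_I·L_I = 0.28 × 0.115105 = 0.0322293
  π_II·L_II = 0.72 × 0.090963 = 0.0654934
Marginal: 0.0322293 + 0.0654934 = 0.0977227
P(Line I | x) ≈ 0.3298

0.3298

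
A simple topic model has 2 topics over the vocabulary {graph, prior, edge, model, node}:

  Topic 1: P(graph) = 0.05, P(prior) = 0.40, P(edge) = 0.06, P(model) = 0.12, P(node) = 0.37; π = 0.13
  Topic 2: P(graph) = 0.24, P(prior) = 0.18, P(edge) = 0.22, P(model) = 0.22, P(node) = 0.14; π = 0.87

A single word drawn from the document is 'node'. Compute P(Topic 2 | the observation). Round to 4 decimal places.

0.7169

By Bayes' theorem, P(k | x) = w_k f_k(x) / Σ_j w_j f_j(x).
Evaluate each component's likelihood at the observed value:
  L_1 = 0.37
  L_2 = 0.14
Prior × likelihood for each component:
  w_1·L_1 = 0.13 × 0.37 = 0.0481
  w_2·L_2 = 0.87 × 0.14 = 0.1218
Denominator: 0.0481 + 0.1218 = 0.1699
Responsibility of Topic 2: 0.1218 / 0.1699 ≈ 0.7169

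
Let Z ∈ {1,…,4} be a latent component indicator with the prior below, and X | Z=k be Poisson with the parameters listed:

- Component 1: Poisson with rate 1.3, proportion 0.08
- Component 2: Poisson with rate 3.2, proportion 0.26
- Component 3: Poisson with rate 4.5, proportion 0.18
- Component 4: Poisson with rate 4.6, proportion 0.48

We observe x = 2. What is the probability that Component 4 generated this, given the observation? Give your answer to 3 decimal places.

By Bayes' theorem, P(k | x) = P(Z=k) f_k(x) / Σ_j P(Z=j) f_j(x).
Poisson probabilities:
  f_1 = e^(−1.3)·1.3^2/2! = 0.230289
  f_2 = e^(−3.2)·3.2^2/2! = 0.208702
  f_3 = e^(−4.5)·4.5^2/2! = 0.112479
  f_4 = e^(−4.6)·4.6^2/2! = 0.106348
Prior × likelihood for each component:
  P(Z=1)·f_1 = 0.08 × 0.230289 = 0.0184231
  P(Z=2)·f_2 = 0.26 × 0.208702 = 0.0542626
  P(Z=3)·f_3 = 0.18 × 0.112479 = 0.0202461
  P(Z=4)·f_4 = 0.48 × 0.106348 = 0.0510472
Normaliser: 0.0184231 + 0.0542626 + 0.0202461 + 0.0510472 = 0.143979
P(Component 4 | 2) ≈ 0.355

0.355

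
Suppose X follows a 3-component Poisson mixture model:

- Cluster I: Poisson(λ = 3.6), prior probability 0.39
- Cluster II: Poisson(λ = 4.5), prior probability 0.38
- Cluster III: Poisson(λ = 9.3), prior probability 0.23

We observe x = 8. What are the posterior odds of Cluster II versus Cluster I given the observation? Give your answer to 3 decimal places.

The posterior odds equal the prior odds times the likelihood ratio: (P(Z=i)/P(Z=j))·(f_i(x)/f_j(x)).
Evaluate each component's likelihood at the observed value:
  f_I = e^(−3.6)·3.6^8/8! = 0.0191179
  f_II = e^(−4.5)·4.5^8/8! = 0.0463292
  f_III = e^(−9.3)·9.3^8/8! = 0.126883
0.0176051 / 0.00745597 ≈ 2.361

2.361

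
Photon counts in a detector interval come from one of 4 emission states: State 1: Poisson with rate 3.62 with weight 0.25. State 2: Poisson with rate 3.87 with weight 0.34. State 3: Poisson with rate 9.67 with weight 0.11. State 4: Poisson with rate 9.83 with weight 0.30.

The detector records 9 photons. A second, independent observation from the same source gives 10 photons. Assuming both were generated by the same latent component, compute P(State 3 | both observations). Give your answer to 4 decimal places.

P(component k | x) = w_k·f_k(x) / marginal(x), where marginal(x) = Σ_j w_j·f_j(x).
Since both observations come from the same component, the likelihood for component k is f_k(x₁)·f_k(x₂).
  p_1 = [0.00787895] × [0.00285218] = 2.24722e-05
  p_2 = [0.0111922] × [0.00433139] = 4.84778e-05
  p_3 = [0.128661] × [0.124415] = 0.0160074
  p_4 = [0.127088] × [0.124927] = 0.0158767
Multiply by the mixture weights:
  w_1·p_1 = 0.25 × 2.24722e-05 = 5.61804e-06
  w_2·p_2 = 0.34 × 4.84778e-05 = 1.64825e-05
  w_3·p_3 = 0.11 × 0.0160074 = 0.00176082
  w_4·p_4 = 0.30 × 0.0158767 = 0.00476302
Normaliser: 5.61804e-06 + 1.64825e-05 + 0.00176082 + 0.00476302 = 0.00654594
P(State 3 | data) = 0.00176082 / 0.00654594 ≈ 0.2690

0.2690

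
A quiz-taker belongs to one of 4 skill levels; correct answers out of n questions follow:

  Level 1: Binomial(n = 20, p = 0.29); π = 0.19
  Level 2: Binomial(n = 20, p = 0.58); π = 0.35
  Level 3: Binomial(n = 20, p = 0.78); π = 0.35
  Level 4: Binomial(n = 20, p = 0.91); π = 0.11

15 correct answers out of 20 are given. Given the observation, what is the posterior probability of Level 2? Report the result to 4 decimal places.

0.2233

Posterior ∝ prior × likelihood, so P(k | x) ∝ π_k f_k(x); normalise over all components.
Binomial probabilities:
  f_1 = C(20,15)·0.29^15·0.71^5 = 15504·8.62919e-09·0.180423 = 2.41382e-05
  f_2 = C(20,15)·0.58^15·0.42^5 = 15504·0.000282761·0.0130691 = 0.0572941
  f_3 = C(20,15)·0.78^15·0.22^5 = 15504·0.0240668·0.000515363 = 0.192299
  f_4 = C(20,15)·0.91^15·0.09^5 = 15504·0.243008·5.9049e-06 = 0.0222473
Unnormalised posteriors:
  π_1·f_1 = 0.19 × 2.41382e-05 = 4.58626e-06
  π_2·f_2 = 0.35 × 0.0572941 = 0.0200529
  π_3·f_3 = 0.35 × 0.192299 = 0.0673045
  π_4·f_4 = 0.11 × 0.0222473 = 0.0024472
Sum: 4.58626e-06 + 0.0200529 + 0.0673045 + 0.0024472 = 0.0898093
Responsibility of Level 2: 0.0200529 / 0.0898093 ≈ 0.2233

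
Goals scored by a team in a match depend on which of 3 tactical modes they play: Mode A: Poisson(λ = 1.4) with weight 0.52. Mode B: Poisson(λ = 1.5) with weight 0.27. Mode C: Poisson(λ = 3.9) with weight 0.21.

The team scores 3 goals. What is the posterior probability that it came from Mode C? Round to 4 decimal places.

Posterior ∝ prior × likelihood, so P(k | x) ∝ π_k f_k(x); normalise over all components.
Evaluate each component's likelihood at the observed value:
  L_A = e^(−1.4)·1.4^3/3! = 0.112777
  L_B = e^(−1.5)·1.5^3/3! = 0.125511
  L_C = e^(−3.9)·3.9^3/3! = 0.200122
Multiply by the mixture weights:
  π_A·L_A = 0.52 × 0.112777 = 0.058644
  π_B·L_B = 0.27 × 0.125511 = 0.0338879
  π_C·L_C = 0.21 × 0.200122 = 0.0420255
Denominator: 0.058644 + 0.0338879 + 0.0420255 = 0.134557
Responsibility of Mode C: 0.0420255 / 0.134557 ≈ 0.3123

0.3123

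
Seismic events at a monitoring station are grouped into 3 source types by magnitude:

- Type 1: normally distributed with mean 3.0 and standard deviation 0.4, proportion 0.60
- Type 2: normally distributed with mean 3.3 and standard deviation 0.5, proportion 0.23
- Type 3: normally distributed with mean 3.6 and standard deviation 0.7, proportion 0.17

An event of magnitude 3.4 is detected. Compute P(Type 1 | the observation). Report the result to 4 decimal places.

0.5708

By Bayes' theorem, P(k | x) = w_k f_k(x) / Σ_j w_j f_j(x).
Normal densities:
  L_1 = (1/(0.4·√(2π)))·exp(−(3.4−3.0)²/(2·0.4²)) = 0.997356·exp(-0.50000) = 0.604927
  L_2 = (1/(0.5·√(2π)))·exp(−(3.4−3.3)²/(2·0.5²)) = 0.797885·exp(-0.02000) = 0.782085
  L_3 = (1/(0.7·√(2π)))·exp(−(3.4−3.6)²/(2·0.7²)) = 0.569918·exp(-0.04082) = 0.547124
Weight by the priors:
  w_1·L_1 = 0.60 × 0.604927 = 0.362956
  w_2·L_2 = 0.23 × 0.782085 = 0.17988
  w_3·L_3 = 0.17 × 0.547124 = 0.0930111
Denominator: 0.362956 + 0.17988 + 0.0930111 = 0.635847
Responsibility of Type 1: 0.362956 / 0.635847 ≈ 0.5708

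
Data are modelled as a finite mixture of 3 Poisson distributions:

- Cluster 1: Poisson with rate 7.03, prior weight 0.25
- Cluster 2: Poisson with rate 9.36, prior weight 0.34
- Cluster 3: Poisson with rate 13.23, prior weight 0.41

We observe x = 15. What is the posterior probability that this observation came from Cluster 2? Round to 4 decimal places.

P(component k | x) = π_k·f_k(x) / marginal(x), where marginal(x) = Σ_j π_j·f_j(x).
Component likelihoods at x = 15:
  p_1 = e^(−7.03)·7.03^15/15! = 0.00342563
  p_2 = e^(−9.36)·9.36^15/15! = 0.0244142
  p_3 = e^(−13.23)·13.23^15/15! = 0.0914497
Unnormalised posteriors:
  π_1·p_1 = 0.25 × 0.00342563 = 0.000856407
  π_2·p_2 = 0.34 × 0.0244142 = 0.00830081
  π_3·p_3 = 0.41 × 0.0914497 = 0.0374944
Evidence: 0.000856407 + 0.00830081 + 0.0374944 = 0.0466516
So the posterior for Cluster 2 is 0.00830081 / 0.0466516 ≈ 0.1779.

0.1779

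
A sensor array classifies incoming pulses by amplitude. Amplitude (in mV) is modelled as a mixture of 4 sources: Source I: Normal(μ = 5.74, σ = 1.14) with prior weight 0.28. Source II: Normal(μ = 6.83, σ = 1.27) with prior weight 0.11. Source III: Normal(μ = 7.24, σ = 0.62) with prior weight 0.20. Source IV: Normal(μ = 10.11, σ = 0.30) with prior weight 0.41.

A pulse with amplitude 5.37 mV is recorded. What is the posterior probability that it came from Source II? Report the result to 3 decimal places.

0.159

The responsibility of component k is π_k f_k(x) divided by Σ_j π_j f_j(x).
Evaluate each component's likelihood at the observed value:
  p_I = (1/(1.14·√(2π)))·exp(−(5.37−5.74)²/(2·1.14²)) = 0.349949·exp(-0.05267) = 0.331995
  p_II = (1/(1.27·√(2π)))·exp(−(5.37−6.83)²/(2·1.27²)) = 0.314128·exp(-0.66080) = 0.162228
  p_III = (1/(0.62·√(2π)))·exp(−(5.37−7.24)²/(2·0.62²)) = 0.643455·exp(-4.54852) = 0.00680961
  p_IV = (1/(0.30·√(2π)))·exp(−(5.37−10.11)²/(2·0.30²)) = 1.329808·exp(-124.82000) = 8.2253e-55
Weight by the priors:
  π_I·p_I = 0.28 × 0.331995 = 0.0929585
  π_II·p_II = 0.11 × 0.162228 = 0.0178451
  π_III·p_III = 0.20 × 0.00680961 = 0.00136192
  π_IV·p_IV = 0.41 × 8.2253e-55 = 3.37237e-55
Sum: 0.0929585 + 0.0178451 + 0.00136192 + 3.37237e-55 = 0.112165
So the posterior for Source II is 0.0178451 / 0.112165 ≈ 0.159.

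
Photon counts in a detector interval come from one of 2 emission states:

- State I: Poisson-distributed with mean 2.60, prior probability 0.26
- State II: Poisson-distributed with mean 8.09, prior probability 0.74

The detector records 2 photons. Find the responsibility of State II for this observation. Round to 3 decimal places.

Apply Bayes' rule: the posterior for each component is proportional to its prior times its likelihood at x.
Evaluate each component's likelihood at the observed value:
  L_I = 0.251045
  L_II = 0.0100329
Prior × likelihood for each component:
  P(Z=I)·L_I = 0.26 × 0.251045 = 0.0652716
  P(Z=II)·L_II = 0.74 × 0.0100329 = 0.00742432
Marginal: 0.0652716 + 0.00742432 = 0.0726959
P(State II | 2 photons) ≈ 0.102

0.102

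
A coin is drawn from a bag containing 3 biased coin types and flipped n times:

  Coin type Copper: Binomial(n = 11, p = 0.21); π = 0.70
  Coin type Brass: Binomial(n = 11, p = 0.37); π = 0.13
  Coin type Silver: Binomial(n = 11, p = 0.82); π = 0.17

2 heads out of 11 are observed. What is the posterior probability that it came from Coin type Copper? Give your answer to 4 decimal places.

0.9301

The responsibility of component k is π_k f_k(x) divided by Σ_j π_j f_j(x).
Evaluate each component's likelihood at the observed value:
  L_Copper = C(11,2)·0.21^2·0.79^9 = 55·0.0441·0.119852 = 0.2907
  L_Brass = C(11,2)·0.37^2·0.63^9 = 55·0.1369·0.0156338 = 0.117715
  L_Silver = C(11,2)·0.82^2·0.18^9 = 55·0.6724·1.98359e-07 = 7.33572e-06
Prior × likelihood for each component:
  π_Copper·L_Copper = 0.70 × 0.2907 = 0.20349
  π_Brass·L_Brass = 0.13 × 0.117715 = 0.0153029
  π_Silver·L_Silver = 0.17 × 7.33572e-06 = 1.24707e-06
Evidence: 0.20349 + 0.0153029 + 1.24707e-06 = 0.218794
P(Coin type Copper | 2 heads out of 11) ≈ 0.9301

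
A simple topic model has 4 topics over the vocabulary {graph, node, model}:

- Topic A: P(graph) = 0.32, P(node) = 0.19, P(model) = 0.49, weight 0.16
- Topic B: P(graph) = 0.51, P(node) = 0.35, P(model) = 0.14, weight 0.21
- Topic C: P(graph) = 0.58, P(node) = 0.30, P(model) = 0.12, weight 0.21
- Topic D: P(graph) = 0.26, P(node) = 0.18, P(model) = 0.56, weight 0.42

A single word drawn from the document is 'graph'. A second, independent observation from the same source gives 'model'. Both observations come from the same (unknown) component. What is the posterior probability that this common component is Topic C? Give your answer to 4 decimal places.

The responsibility of component k is π_k f_k(x) divided by Σ_j π_j f_j(x).
Since both observations come from the same component, the likelihood for component k is f_k(x₁)·f_k(x₂).
  p_A = [0.32] × [0.49] = 0.1568
  p_B = [0.51] × [0.14] = 0.0714
  p_C = [0.58] × [0.12] = 0.0696
  p_D = [0.26] × [0.56] = 0.1456
Unnormalised posteriors:
  π_A·p_A = 0.16 × 0.1568 = 0.025088
  π_B·p_B = 0.21 × 0.0714 = 0.014994
  π_C·p_C = 0.21 × 0.0696 = 0.014616
  π_D·p_D = 0.42 × 0.1456 = 0.061152
Evidence: 0.025088 + 0.014994 + 0.014616 + 0.061152 = 0.11585
P(Topic C | x₁, x₂) = 0.014616 / 0.11585 ≈ 0.1262

0.1262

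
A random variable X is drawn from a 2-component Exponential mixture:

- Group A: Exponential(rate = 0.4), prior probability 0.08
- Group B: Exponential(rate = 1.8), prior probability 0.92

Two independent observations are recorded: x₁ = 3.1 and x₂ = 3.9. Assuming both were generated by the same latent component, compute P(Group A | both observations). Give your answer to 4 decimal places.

P(component k | x) = π_k·f_k(x) / marginal(x), where marginal(x) = Σ_j π_j·f_j(x).
Since both observations come from the same component, the likelihood for component k is f_k(x₁)·f_k(x₂).
  L_A = [0.115754] × [0.0840544] = 0.00972961
  L_B = [0.00679062] × [0.00160889] = 1.09253e-05
Unnormalised posteriors:
  π_A·L_A = 0.08 × 0.00972961 = 0.000778369
  π_B·L_B = 0.92 × 1.09253e-05 = 1.00513e-05
Sum: 0.000778369 + 1.00513e-05 = 0.00078842
P(Group A | x₁, x₂) ≈ 0.9873

0.9873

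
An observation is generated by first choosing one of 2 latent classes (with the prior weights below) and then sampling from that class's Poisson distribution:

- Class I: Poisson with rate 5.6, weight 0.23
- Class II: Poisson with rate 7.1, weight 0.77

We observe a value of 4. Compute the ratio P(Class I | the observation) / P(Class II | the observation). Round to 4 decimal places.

0.5181

The posterior odds equal the prior odds times the likelihood ratio: (w_i/w_j)·(f_i(x)/f_j(x)).
Poisson probabilities:
  p_I = e^(−5.6)·5.6^4/4! = 0.151528
  p_II = e^(−7.1)·7.1^4/4! = 0.0873638
Odds = (0.23/0.77) × (0.151528/0.0873638) = 0.298701 × 1.73444 ≈ 0.5181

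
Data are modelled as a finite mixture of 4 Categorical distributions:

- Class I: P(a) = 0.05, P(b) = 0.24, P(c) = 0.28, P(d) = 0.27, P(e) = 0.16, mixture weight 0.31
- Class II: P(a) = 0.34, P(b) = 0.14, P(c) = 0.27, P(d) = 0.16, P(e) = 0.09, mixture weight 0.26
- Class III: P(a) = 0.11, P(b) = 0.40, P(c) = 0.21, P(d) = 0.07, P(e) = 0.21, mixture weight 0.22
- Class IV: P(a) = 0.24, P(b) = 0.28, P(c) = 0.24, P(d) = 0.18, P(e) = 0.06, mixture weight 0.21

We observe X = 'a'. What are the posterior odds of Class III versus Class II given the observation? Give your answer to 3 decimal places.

Only the two components matter; the odds are (P(Z=i) f_i(x)) / (P(Z=j) f_j(x)).
Evaluate each component's likelihood at the observed value:
  p_I = 0.05
  p_II = 0.34
  p_III = 0.11
  p_IV = 0.24
Posterior odds = (P(Z=III)·p_III) / (P(Z=II)·p_II) = (0.22·0.11) / (0.26·0.34) = 0.0242 / 0.0884 ≈ 0.274

0.274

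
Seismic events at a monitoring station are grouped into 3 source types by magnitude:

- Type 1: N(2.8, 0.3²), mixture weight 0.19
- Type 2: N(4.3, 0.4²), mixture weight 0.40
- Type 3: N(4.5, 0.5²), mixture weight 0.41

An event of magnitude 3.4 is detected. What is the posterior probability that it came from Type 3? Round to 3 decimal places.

0.306

The responsibility of component k is P(Z=k) f_k(x) divided by Σ_j P(Z=j) f_j(x).
Evaluate each component's likelihood at the observed value:
  p_1 = (1/(0.3·√(2π)))·exp(−(3.4−2.8)²/(2·0.3²)) = 1.329808·exp(-2.00000) = 0.17997
  p_2 = (1/(0.4·√(2π)))·exp(−(3.4−4.3)²/(2·0.4²)) = 0.997356·exp(-2.53125) = 0.0793491
  p_3 = (1/(0.5·√(2π)))·exp(−(3.4−4.5)²/(2·0.5²)) = 0.797885·exp(-2.42000) = 0.0709492
Unnormalised posteriors:
  P(Z=1)·p_1 = 0.19 × 0.17997 = 0.0341943
  P(Z=2)·p_2 = 0.40 × 0.0793491 = 0.0317397
  P(Z=3)·p_3 = 0.41 × 0.0709492 = 0.0290892
Sum: 0.0341943 + 0.0317397 + 0.0290892 = 0.0950231
P(Type 3 | 3.4) ≈ 0.306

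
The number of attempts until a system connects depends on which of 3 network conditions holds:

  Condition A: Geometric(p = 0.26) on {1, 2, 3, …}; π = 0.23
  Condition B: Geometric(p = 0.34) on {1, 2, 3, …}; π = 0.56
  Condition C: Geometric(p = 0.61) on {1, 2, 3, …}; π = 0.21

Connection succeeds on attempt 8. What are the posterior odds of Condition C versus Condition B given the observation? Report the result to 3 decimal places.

0.017

The posterior odds equal the prior odds times the likelihood ratio: (P(Z=i)/P(Z=j))·(f_i(x)/f_j(x)).
Geometric probabilities:
  f_A = 0.26·(1−0.26)^7 = 0.26·0.121513 = 0.0315933
  f_B = 0.34·(1−0.34)^7 = 0.34·0.0545516 = 0.0185475
  f_C = 0.61·(1−0.61)^7 = 0.61·0.00137231 = 0.000837109
Posterior odds = (P(Z=C)·f_C) / (P(Z=B)·f_B) = (0.21·0.000837109) / (0.56·0.0185475) = 0.000175793 / 0.0103866 ≈ 0.017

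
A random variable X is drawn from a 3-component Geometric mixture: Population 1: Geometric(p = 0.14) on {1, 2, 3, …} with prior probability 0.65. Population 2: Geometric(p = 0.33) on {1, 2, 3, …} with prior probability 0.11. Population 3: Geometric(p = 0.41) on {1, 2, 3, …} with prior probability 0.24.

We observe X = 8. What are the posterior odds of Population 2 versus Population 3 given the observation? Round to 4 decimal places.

0.8984

The posterior odds equal the prior odds times the likelihood ratio: (w_i/w_j)·(f_i(x)/f_j(x)).
Geometric probabilities:
  f_1 = 0.14·(1−0.14)^7 = 0.14·0.347928 = 0.0487099
  f_2 = 0.33·(1−0.33)^7 = 0.33·0.0606071 = 0.0200003
  f_3 = 0.41·(1−0.41)^7 = 0.41·0.0248865 = 0.0102035
Odds = (0.11/0.24) × (0.0200003/0.0102035) = 0.458333 × 1.96015 ≈ 0.8984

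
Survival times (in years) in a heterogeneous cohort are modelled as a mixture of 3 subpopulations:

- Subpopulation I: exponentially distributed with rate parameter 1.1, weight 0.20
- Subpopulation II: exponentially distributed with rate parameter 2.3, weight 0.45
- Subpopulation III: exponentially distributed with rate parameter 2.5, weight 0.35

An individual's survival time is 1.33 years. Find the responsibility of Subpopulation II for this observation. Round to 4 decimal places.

Apply Bayes' rule: the posterior for each component is proportional to its prior times its likelihood at x.
Component likelihoods at x = 1.33 years:
  L_I = 1.1·e^(−1.1·1.33) = 1.1·e^(−1.4630) = 0.254695
  L_II = 2.3·e^(−2.3·1.33) = 2.3·e^(−3.0590) = 0.10795
  L_III = 2.5·e^(−2.5·1.33) = 2.5·e^(−3.3250) = 0.0899313
Unnormalised posteriors:
  w_I·L_I = 0.20 × 0.254695 = 0.0509389
  w_II·L_II = 0.45 × 0.10795 = 0.0485773
  w_III·L_III = 0.35 × 0.0899313 = 0.031476
Marginal: 0.0509389 + 0.0485773 + 0.031476 = 0.130992
So the posterior for Subpopulation II is 0.0485773 / 0.130992 ≈ 0.3708.

0.3708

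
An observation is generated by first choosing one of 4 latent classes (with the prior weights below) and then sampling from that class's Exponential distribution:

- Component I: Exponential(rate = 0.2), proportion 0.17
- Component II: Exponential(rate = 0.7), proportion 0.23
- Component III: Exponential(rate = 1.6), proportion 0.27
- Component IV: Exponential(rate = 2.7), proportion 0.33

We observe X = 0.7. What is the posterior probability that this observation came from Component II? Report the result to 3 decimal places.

By Bayes' theorem, P(k | x) = π_k f_k(x) / Σ_j π_j f_j(x).
Exponential densities:
  L_I = 0.2·e^(−0.2·0.7) = 0.2·e^(−0.1400) = 0.173872
  L_II = 0.7·e^(−0.7·0.7) = 0.7·e^(−0.4900) = 0.428838
  L_III = 1.6·e^(−1.6·0.7) = 1.6·e^(−1.1200) = 0.522048
  L_IV = 2.7·e^(−2.7·0.7) = 2.7·e^(−1.8900) = 0.407894
Unnormalised posteriors:
  π_I·L_I = 0.17 × 0.173872 = 0.0295582
  π_II·L_II = 0.23 × 0.428838 = 0.0986328
  π_III·L_III = 0.27 × 0.522048 = 0.140953
  π_IV·L_IV = 0.33 × 0.407894 = 0.134605
Denominator: 0.0295582 + 0.0986328 + 0.140953 + 0.134605 = 0.403749
So the posterior for Component II is 0.0986328 / 0.403749 ≈ 0.244.

0.244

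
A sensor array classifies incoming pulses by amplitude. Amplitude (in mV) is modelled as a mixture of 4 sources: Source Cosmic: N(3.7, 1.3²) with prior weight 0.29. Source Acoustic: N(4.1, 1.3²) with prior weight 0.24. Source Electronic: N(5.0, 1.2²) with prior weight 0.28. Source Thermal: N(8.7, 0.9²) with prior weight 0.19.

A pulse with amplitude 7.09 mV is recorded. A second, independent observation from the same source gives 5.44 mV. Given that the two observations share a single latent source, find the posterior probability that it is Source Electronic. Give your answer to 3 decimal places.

Posterior ∝ prior × likelihood, so P(k | x) ∝ w_k f_k(x); normalise over all components.
Since both observations come from the same component, the likelihood for component k is f_k(x₁)·f_k(x₂).
  L_Cosmic = [(1/(1.3·√(2π)))·exp(−(7.09−3.7)²/(2·1.3²)) = 0.306879·exp(-3.40003) = 0.0102412] × [0.1253] = 0.00128323
  L_Acoustic = [(1/(1.3·√(2π)))·exp(−(7.09−4.1)²/(2·1.3²)) = 0.306879·exp(-2.64500) = 0.02179] × [0.180406] = 0.00393105
  L_Electronic = [(1/(1.2·√(2π)))·exp(−(7.09−5.0)²/(2·1.2²)) = 0.332452·exp(-1.51670) = 0.0729514] × [0.310838] = 0.0226761
  L_Thermal = [(1/(0.9·√(2π)))·exp(−(7.09−8.7)²/(2·0.9²)) = 0.443269·exp(-1.60006) = 0.089489] × [0.000627464] = 5.61511e-05
Weight by the priors:
  w_Cosmic·L_Cosmic = 0.29 × 0.00128323 = 0.000372137
  w_Acoustic·L_Acoustic = 0.24 × 0.00393105 = 0.000943452
  w_Electronic·L_Electronic = 0.28 × 0.0226761 = 0.00634931
  w_Thermal·L_Thermal = 0.19 × 5.61511e-05 = 1.06687e-05
Evidence: 0.000372137 + 0.000943452 + 0.00634931 + 1.06687e-05 = 0.00767557
P(Source Electronic | data) = 0.00634931 / 0.00767557 ≈ 0.827

0.827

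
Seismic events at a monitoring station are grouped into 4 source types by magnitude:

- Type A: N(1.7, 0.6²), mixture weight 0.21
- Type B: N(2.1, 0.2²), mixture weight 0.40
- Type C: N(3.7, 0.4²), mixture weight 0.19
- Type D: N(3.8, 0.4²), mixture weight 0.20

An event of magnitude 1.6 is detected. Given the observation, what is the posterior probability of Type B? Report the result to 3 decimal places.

By Bayes' theorem, P(k | x) = w_k f_k(x) / Σ_j w_j f_j(x).
Normal densities:
  L_A = 0.655733
  L_B = 0.0876415
  L_C = 1.03212e-06
  L_D = 2.69244e-07
Unnormalised posteriors:
  w_A·L_A = 0.21 × 0.655733 = 0.137704
  w_B·L_B = 0.40 × 0.0876415 = 0.0350566
  w_C·L_C = 0.19 × 1.03212e-06 = 1.96102e-07
  w_D·L_D = 0.20 × 2.69244e-07 = 5.38488e-08
Evidence: 0.137704 + 0.0350566 + 1.96102e-07 + 5.38488e-08 = 0.172761
P(Type B | x) = 0.0350566 / 0.172761 ≈ 0.203

0.203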